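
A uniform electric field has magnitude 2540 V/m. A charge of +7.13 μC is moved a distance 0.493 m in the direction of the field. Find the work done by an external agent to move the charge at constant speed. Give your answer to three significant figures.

-8.93×10⁻³ J

The potential change for a displacement 0.493 m in the direction of the field is ΔV = −Ed = -1250 V.
W_ext = qΔV = -8.93×10⁻³ J.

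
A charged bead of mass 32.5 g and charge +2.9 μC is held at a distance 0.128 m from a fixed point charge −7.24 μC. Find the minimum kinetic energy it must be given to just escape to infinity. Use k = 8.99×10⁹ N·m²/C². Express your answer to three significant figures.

To just escape, total mechanical energy must reach zero at infinity: ½mv²_min + U = 0, so ½mv²_min = −U = |kQq|/r.
|U| = |kQq|/r = (8.99×10⁹ N·m²/C²)(7.24×10⁻⁶)(2.90×10⁻⁶)/(0.128) = 1.47 J.

1.47 J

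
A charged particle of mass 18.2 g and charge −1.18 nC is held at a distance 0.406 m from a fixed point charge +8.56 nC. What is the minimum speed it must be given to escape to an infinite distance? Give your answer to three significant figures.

To just escape, total mechanical energy must reach zero at infinity: ½mv²_min + U = 0, so ½mv²_min = −U = |kQq|/r.
|U| = |kQq|/r = (8.99×10⁹ N·m²/C²)(8.56×10⁻⁹)(1.18×10⁻⁹)/(0.406) = 2.24×10⁻⁷ J.
v_min = √(2|U|/m) = √(2·2.24×10⁻⁷/0.0182) = 4.96×10⁻³ m/s.

4.96×10⁻³ m/s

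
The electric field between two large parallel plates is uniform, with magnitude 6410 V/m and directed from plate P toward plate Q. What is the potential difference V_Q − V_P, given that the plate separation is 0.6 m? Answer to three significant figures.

In a uniform field, potential decreases in the direction of E: ΔV = −E·d for a displacement d parallel to E.
Going from P to Q is a displacement of 0.6 m along the field, so V_Q − V_P = −Ed = -3850 V.

-3850 V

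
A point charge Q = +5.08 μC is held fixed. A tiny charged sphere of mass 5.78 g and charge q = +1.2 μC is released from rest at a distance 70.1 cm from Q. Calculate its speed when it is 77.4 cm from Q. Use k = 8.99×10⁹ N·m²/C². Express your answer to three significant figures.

1.60 m/s

Only the electrostatic force acts, so mechanical energy is conserved: ½mv² = U₁ − U₂ = kQq(1/r₁ − 1/r₂).
U₁ − U₂ = (8.99×10⁹ N·m²/C²)(5.08×10⁻⁶ C)(1.20×10⁻⁶ C)(1/0.701 − 1/0.774) = 7.37×10⁻³ J.
v = √(2·7.37×10⁻³/5.78×10⁻³) = 1.60 m/s.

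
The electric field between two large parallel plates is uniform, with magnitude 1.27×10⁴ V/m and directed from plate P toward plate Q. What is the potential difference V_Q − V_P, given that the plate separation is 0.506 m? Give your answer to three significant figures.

-6430 V

In a uniform field, potential decreases in the direction of E: ΔV = −E·d for a displacement d parallel to E.
Going from P to Q is a displacement of 0.506 m along the field, so V_Q − V_P = −Ed = -6430 V.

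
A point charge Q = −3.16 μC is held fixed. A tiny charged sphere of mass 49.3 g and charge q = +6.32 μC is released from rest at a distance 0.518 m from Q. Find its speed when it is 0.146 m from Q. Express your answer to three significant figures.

5.99 m/s

Only the electrostatic force acts, so mechanical energy is conserved: ½mv² = U₁ − U₂ = kQq(1/r₁ − 1/r₂).
U₁ − U₂ = (8.99×10⁹ N·m²/C²)(-3.16×10⁻⁶ C)(6.32×10⁻⁶ C)(1/0.518 − 1/0.146) = 0.883 J.
v = √(2·0.883/0.0493) = 5.99 m/s.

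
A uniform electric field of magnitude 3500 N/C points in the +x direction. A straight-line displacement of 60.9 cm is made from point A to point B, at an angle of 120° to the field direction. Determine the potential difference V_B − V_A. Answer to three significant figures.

1070 V

Only the component of displacement along E changes the potential: ΔV = −E·d·cosθ.
ΔV = −(3500 V/m)(0.609 m)cos120° = 1070 V.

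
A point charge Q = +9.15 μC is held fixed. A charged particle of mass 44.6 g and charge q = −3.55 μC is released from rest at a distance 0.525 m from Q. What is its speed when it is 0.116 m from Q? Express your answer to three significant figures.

9.38 m/s

Only the electrostatic force acts, so mechanical energy is conserved: ½mv² = U₁ − U₂ = kQq(1/r₁ − 1/r₂).
U₁ − U₂ = (8.99×10⁹ N·m²/C²)(9.15×10⁻⁶ C)(-3.55×10⁻⁶ C)(1/0.525 − 1/0.116) = 1.96 J.
v = √(2·1.96/0.0446) = 9.38 m/s.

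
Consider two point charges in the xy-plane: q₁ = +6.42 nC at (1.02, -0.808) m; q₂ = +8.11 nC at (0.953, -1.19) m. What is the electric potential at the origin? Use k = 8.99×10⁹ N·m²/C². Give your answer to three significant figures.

92.2 V

Electric potential is a scalar, so the contributions from each charge add algebraically: V = Σ kqᵢ/rᵢ.
Distances from the field point to each charge: r₁ = 1.30 m, r₂ = 1.52 m.
V = k[(6.42×10⁻⁹)/(1.30) + (8.11×10⁻⁹)/(1.52)] = 92.2 V.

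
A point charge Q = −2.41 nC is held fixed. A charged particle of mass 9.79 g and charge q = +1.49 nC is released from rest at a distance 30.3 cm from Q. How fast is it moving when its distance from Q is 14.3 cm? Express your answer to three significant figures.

Only the electrostatic force acts, so mechanical energy is conserved: ½mv² = U₁ − U₂ = kQq(1/r₁ − 1/r₂).
U₁ − U₂ = (8.99×10⁹ N·m²/C²)(-2.41×10⁻⁹ C)(1.49×10⁻⁹ C)(1/0.303 − 1/0.143) = 1.19×10⁻⁷ J.
v = √(2·1.19×10⁻⁷/9.79×10⁻³) = 4.93×10⁻³ m/s.

4.93×10⁻³ m/s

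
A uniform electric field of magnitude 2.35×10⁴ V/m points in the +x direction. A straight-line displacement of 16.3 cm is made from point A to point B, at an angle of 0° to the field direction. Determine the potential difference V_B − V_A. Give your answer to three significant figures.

Only the component of displacement along E changes the potential: ΔV = −E·d·cosθ.
ΔV = −(2.35×10⁴ V/m)(0.163 m)cos0° = -3830 V.

-3830 V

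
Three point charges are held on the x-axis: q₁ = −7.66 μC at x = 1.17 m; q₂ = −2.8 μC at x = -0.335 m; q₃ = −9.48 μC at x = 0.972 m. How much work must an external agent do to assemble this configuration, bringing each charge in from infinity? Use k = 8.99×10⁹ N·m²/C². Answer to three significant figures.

The assembly work is the sum of pairwise potential energies, U = Σ_{i<j} kqᵢqⱼ/rᵢⱼ.
Pair separations: r₁₂ = 1.50 m, r₁₃ = 0.198 m, r₂₃ = 1.31 m.
U = (0.128) + (3.30) + (0.183) = 3.61 J.

3.61 J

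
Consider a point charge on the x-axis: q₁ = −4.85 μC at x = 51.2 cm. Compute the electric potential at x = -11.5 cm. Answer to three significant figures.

-6.95×10⁴ V

Electric potential is a scalar, so the contributions from each charge add algebraically: V = Σ kqᵢ/rᵢ.
V = k[(-4.85×10⁻⁶)/(0.627)] = -6.95×10⁴ V.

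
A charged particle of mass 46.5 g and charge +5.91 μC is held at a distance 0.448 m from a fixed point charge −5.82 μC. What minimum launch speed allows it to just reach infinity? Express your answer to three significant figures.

To just escape, total mechanical energy must reach zero at infinity: ½mv²_min + U = 0, so ½mv²_min = −U = |kQq|/r.
|U| = |kQq|/r = (8.99×10⁹ N·m²/C²)(5.82×10⁻⁶)(5.91×10⁻⁶)/(0.448) = 0.690 J.
v_min = √(2|U|/m) = √(2·0.690/0.0465) = 5.45 m/s.

5.45 m/s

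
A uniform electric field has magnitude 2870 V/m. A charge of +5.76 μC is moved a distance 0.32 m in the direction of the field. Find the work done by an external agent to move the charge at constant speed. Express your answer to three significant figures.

-5.29×10⁻³ J

The potential change for a displacement 0.32 m in the direction of the field is ΔV = −Ed = -918 V.
W_ext = qΔV = -5.29×10⁻³ J.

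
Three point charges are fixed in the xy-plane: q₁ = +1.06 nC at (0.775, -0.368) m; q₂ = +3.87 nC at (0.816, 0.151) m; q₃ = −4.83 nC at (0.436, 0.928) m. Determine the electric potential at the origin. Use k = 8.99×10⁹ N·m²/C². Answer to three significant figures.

10.7 V

The total potential is the scalar sum of each charge's contribution, V = Σ kqᵢ/rᵢ.
Distances from the field point to each charge: r₁ = 0.858 m, r₂ = 0.830 m, r₃ = 1.03 m.
V = k[(1.06×10⁻⁹)/(0.858) + (3.87×10⁻⁹)/(0.830) + (-4.83×10⁻⁹)/(1.03)] = 10.7 V.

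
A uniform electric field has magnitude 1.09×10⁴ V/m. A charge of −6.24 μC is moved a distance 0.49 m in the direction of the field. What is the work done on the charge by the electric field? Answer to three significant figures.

-0.0333 J

The potential change for a displacement 0.49 m in the direction of the field is ΔV = −Ed = -5340 V.
W_field = −qΔV = -0.0333 J.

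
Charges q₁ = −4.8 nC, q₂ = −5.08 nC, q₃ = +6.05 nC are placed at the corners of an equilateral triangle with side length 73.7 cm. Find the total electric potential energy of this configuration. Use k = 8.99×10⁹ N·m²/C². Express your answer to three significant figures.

-4.32×10⁻⁷ J

The assembly work is the sum of pairwise potential energies, U = Σ_{i<j} kqᵢqⱼ/rᵢⱼ.
All three pair separations equal the side length, 0.737 m.
U = (2.97×10⁻⁷) + (-3.54×10⁻⁷) + (-3.75×10⁻⁷) = -4.32×10⁻⁷ J.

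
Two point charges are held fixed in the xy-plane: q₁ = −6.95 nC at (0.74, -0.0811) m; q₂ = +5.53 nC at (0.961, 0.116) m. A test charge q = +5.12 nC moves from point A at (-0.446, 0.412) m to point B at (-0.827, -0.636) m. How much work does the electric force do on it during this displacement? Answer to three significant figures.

The work done by the electric force is W_field = −ΔU = −q(V_B − V_A) = q(V_A − V_B).
At A: distances to the source charges are 1.28 m, 1.44 m; V_A = Σ kqᵢ/rᵢ = -14.1 V.
At B: distances to the source charges are 1.66 m, 1.94 m; V_B = Σ kqᵢ/rᵢ = -12.0 V.
ΔV = V_B − V_A = 2.11 V.
W_field = −qΔV = −(5.12×10⁻⁹ C)(2.11 V) = -1.08×10⁻⁸ J.

-1.08×10⁻⁸ J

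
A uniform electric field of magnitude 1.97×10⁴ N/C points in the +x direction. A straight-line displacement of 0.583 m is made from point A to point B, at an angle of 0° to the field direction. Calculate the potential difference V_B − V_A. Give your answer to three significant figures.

Only the component of displacement along E changes the potential: ΔV = −E·d·cosθ.
ΔV = −(1.97×10⁴ V/m)(0.583 m)cos0° = -1.15×10⁴ V.

-1.15×10⁴ V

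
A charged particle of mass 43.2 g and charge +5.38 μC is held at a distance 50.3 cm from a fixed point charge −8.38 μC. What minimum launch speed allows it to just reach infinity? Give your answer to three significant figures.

6.11 m/s

To just escape, total mechanical energy must reach zero at infinity: ½mv²_min + U = 0, so ½mv²_min = −U = |kQq|/r.
|U| = |kQq|/r = (8.99×10⁹ N·m²/C²)(8.38×10⁻⁶)(5.38×10⁻⁶)/(0.503) = 0.806 J.
v_min = √(2|U|/m) = √(2·0.806/0.0432) = 6.11 m/s.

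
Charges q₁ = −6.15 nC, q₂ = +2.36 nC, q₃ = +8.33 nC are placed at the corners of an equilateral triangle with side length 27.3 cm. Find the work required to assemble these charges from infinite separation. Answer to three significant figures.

The assembly work is the sum of pairwise potential energies, U = Σ_{i<j} kqᵢqⱼ/rᵢⱼ.
All three pair separations equal the side length, 0.273 m.
U = (-4.78×10⁻⁷) + (-1.69×10⁻⁶) + (6.47×10⁻⁷) = -1.52×10⁻⁶ J.

-1.52×10⁻⁶ J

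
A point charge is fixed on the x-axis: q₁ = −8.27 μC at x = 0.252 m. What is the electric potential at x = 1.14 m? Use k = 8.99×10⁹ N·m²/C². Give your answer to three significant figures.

The total potential is the scalar sum of each charge's contribution, V = Σ kqᵢ/rᵢ.
V = k[(-8.27×10⁻⁶)/(0.888)] = -8.37×10⁴ V.

-8.37×10⁴ V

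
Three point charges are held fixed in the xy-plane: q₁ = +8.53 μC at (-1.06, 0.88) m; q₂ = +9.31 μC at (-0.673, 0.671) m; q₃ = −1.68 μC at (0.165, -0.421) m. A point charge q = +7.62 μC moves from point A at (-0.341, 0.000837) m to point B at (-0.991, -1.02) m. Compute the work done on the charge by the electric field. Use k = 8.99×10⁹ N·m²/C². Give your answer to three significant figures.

0.603 J

The work done by the electric force is W_field = −ΔU = −q(V_B − V_A) = q(V_A − V_B).
At A: distances to the source charges are 1.14 m, 0.748 m, 0.659 m; V_A = Σ kqᵢ/rᵢ = 1.57×10⁵ V.
At B: distances to the source charges are 1.90 m, 1.72 m, 1.30 m; V_B = Σ kqᵢ/rᵢ = 7.74×10⁴ V.
ΔV = V_B − V_A = -7.91×10⁴ V.
W_field = −qΔV = −(7.62×10⁻⁶ C)(-7.91×10⁴ V) = 0.603 J.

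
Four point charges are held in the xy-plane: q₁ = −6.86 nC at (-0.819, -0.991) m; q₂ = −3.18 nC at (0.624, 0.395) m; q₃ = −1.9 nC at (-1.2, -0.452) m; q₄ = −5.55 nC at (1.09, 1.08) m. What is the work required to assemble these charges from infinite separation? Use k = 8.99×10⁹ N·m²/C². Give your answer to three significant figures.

6.50×10⁻⁷ J

The work to assemble the configuration equals its total potential energy, U = Σ kqᵢqⱼ/rᵢⱼ over all pairs.
Pair separations: r₁₂ = 2.00 m, r₁₃ = 0.660 m, r₁₄ = 2.82 m, r₂₃ = 2.01 m, r₂₄ = 0.828 m, r₃₄ = 2.76 m.
Summing all 6 pair terms gives U = 6.50×10⁻⁷ J.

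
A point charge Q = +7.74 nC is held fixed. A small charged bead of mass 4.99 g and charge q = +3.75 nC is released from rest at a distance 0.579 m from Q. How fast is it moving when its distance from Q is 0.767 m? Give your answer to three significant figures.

Only the electrostatic force acts, so mechanical energy is conserved: ½mv² = U₁ − U₂ = kQq(1/r₁ − 1/r₂).
U₁ − U₂ = (8.99×10⁹ N·m²/C²)(7.74×10⁻⁹ C)(3.75×10⁻⁹ C)(1/0.579 − 1/0.767) = 1.10×10⁻⁷ J.
v = √(2·1.10×10⁻⁷/4.99×10⁻³) = 6.65×10⁻³ m/s.

6.65×10⁻³ m/s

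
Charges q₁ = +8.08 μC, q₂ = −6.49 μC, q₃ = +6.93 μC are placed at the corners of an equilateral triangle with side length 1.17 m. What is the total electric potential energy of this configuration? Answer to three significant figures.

The work to assemble the configuration equals its total potential energy, U = Σ kqᵢqⱼ/rᵢⱼ over all pairs.
All three pair separations equal the side length, 1.17 m.
U = (-0.403) + (0.430) + (-0.346) = -0.318 J.

-0.318 J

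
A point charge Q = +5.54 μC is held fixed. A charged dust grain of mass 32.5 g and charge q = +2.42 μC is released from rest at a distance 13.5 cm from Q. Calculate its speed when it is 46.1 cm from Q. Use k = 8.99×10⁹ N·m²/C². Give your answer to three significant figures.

6.23 m/s

Only the electrostatic force acts, so mechanical energy is conserved: ½mv² = U₁ − U₂ = kQq(1/r₁ − 1/r₂).
U₁ − U₂ = (8.99×10⁹ N·m²/C²)(5.54×10⁻⁶ C)(2.42×10⁻⁶ C)(1/0.135 − 1/0.461) = 0.631 J.
v = √(2·0.631/0.0325) = 6.23 m/s.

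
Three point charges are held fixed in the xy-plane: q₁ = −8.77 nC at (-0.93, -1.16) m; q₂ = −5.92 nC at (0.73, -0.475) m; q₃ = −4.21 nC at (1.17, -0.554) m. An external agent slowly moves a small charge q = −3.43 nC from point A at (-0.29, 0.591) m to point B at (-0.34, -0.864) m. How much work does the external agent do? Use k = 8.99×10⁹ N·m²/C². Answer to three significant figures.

3.15×10⁻⁷ J

For quasistatic motion the external work equals the change in potential energy: W_ext = qΔV = q(V_B − V_A).
At A: distances to the source charges are 1.86 m, 1.48 m, 1.86 m; V_A = Σ kqᵢ/rᵢ = -98.8 V.
At B: distances to the source charges are 0.660 m, 1.14 m, 1.54 m; V_B = Σ kqᵢ/rᵢ = -191 V.
ΔV = V_B − V_A = -92.0 V.
W_ext = qΔV = (-3.43×10⁻⁹ C)(-92.0 V) = 3.15×10⁻⁷ J.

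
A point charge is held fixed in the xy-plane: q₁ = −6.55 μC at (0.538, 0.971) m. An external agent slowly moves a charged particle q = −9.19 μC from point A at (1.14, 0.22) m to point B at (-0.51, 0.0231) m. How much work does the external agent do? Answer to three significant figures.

For quasistatic motion the external work equals the change in potential energy: W_ext = qΔV = q(V_B − V_A).
At A: distance to the source charge is 0.962 m; V_A = kq₁/r = -6.12×10⁴ V.
At B: distance to the source charge is 1.41 m; V_B = kq₁/r = -4.17×10⁴ V.
ΔV = V_B − V_A = 1.95×10⁴ V.
W_ext = qΔV = (-9.19×10⁻⁶ C)(1.95×10⁴ V) = -0.179 J.

-0.179 J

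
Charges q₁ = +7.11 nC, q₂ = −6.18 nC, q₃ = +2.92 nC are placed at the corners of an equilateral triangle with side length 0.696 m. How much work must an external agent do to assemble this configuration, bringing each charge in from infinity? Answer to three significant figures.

The assembly work is the sum of pairwise potential energies, U = Σ_{i<j} kqᵢqⱼ/rᵢⱼ.
All three pair separations equal the side length, 0.696 m.
U = (-5.68×10⁻⁷) + (2.68×10⁻⁷) + (-2.33×10⁻⁷) = -5.32×10⁻⁷ J.

-5.32×10⁻⁷ J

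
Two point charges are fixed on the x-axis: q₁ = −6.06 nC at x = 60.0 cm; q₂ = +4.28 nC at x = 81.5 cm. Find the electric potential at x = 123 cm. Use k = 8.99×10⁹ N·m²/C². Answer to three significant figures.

6.24 V

The total potential is the scalar sum of each charge's contribution, V = Σ kqᵢ/rᵢ.
Distances from the field point to each charge: r₁ = 0.630 m, r₂ = 0.415 m.
V = k[(-6.06×10⁻⁹)/(0.630) + (4.28×10⁻⁹)/(0.415)] = 6.24 V.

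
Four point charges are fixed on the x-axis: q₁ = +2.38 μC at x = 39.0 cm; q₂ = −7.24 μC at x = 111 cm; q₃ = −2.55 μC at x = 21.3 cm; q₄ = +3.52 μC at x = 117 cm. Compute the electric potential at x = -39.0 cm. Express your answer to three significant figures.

-3.37×10⁴ V

The total potential is the scalar sum of each charge's contribution, V = Σ kqᵢ/rᵢ.
Distances from the field point to each charge: r₁ = 0.780 m, r₂ = 1.50 m, r₃ = 0.603 m, r₄ = 1.56 m.
V = k[(2.38×10⁻⁶)/(0.780) + (-7.24×10⁻⁶)/(1.50) + (-2.55×10⁻⁶)/(0.603) + (3.52×10⁻⁶)/(1.56)] = -3.37×10⁴ V.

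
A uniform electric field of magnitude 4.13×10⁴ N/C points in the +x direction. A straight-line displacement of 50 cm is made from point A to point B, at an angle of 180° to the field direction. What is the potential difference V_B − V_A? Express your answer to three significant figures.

Only the component of displacement along E changes the potential: ΔV = −E·d·cosθ.
ΔV = −(4.13×10⁴ V/m)(0.500 m)cos180° = 2.06×10⁴ V.

2.06×10⁴ V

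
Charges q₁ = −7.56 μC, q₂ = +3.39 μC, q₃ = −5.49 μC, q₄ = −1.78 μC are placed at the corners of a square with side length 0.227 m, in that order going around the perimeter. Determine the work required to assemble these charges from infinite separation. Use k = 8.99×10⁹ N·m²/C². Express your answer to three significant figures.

0.161 J

The assembly work is the sum of pairwise potential energies, U = Σ_{i<j} kqᵢqⱼ/rᵢⱼ.
The four side pairs have separation 0.227 m and the two diagonal pairs 0.321 m.
Summing all 6 pair terms gives U = 0.161 J.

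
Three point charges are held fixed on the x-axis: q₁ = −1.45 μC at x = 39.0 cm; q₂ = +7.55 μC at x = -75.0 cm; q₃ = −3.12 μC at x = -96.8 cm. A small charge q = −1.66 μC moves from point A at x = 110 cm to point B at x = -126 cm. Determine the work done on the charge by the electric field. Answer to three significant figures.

0.0404 J

The work done by the electric force is W_field = −ΔU = −q(V_B − V_A) = q(V_A − V_B).
At A: distances to the source charges are 0.710 m, 1.85 m, 2.07 m; V_A = Σ kqᵢ/rᵢ = 4770 V.
At B: distances to the source charges are 1.65 m, 0.510 m, 0.292 m; V_B = Σ kqᵢ/rᵢ = 2.91×10⁴ V.
ΔV = V_B − V_A = 2.44×10⁴ V.
W_field = −qΔV = −(-1.66×10⁻⁶ C)(2.44×10⁴ V) = 0.0404 J.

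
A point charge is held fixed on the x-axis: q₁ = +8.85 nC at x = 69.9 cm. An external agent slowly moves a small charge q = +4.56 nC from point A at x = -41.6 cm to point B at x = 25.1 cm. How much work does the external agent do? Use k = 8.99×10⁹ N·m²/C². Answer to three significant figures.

For quasistatic motion the external work equals the change in potential energy: W_ext = qΔV = q(V_B − V_A).
At A: distance to the source charge is 1.12 m; V_A = kq₁/r = 71.4 V.
At B: distance to the source charge is 0.448 m; V_B = kq₁/r = 178 V.
ΔV = V_B − V_A = 106 V.
W_ext = qΔV = (4.56×10⁻⁹ C)(106 V) = 4.84×10⁻⁷ J.

4.84×10⁻⁷ J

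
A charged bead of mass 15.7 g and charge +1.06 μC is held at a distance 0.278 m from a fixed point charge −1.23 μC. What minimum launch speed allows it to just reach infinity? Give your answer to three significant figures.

2.32 m/s

To just escape, total mechanical energy must reach zero at infinity: ½mv²_min + U = 0, so ½mv²_min = −U = |kQq|/r.
|U| = |kQq|/r = (8.99×10⁹ N·m²/C²)(1.23×10⁻⁶)(1.06×10⁻⁶)/(0.278) = 0.0422 J.
v_min = √(2|U|/m) = √(2·0.0422/0.0157) = 2.32 m/s.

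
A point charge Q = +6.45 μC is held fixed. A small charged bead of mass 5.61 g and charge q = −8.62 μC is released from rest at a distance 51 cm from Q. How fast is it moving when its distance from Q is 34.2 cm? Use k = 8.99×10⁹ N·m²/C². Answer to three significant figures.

Only the electrostatic force acts, so mechanical energy is conserved: ½mv² = U₁ − U₂ = kQq(1/r₁ − 1/r₂).
U₁ − U₂ = (8.99×10⁹ N·m²/C²)(6.45×10⁻⁶ C)(-8.62×10⁻⁶ C)(1/0.510 − 1/0.342) = 0.481 J.
v = √(2·0.481/5.61×10⁻³) = 13.1 m/s.

13.1 m/s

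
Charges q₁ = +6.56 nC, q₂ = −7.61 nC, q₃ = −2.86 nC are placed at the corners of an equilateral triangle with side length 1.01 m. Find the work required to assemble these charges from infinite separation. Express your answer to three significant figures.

The work to assemble the configuration equals its total potential energy, U = Σ kqᵢqⱼ/rᵢⱼ over all pairs.
All three pair separations equal the side length, 1.01 m.
U = (-4.44×10⁻⁷) + (-1.67×10⁻⁷) + (1.94×10⁻⁷) = -4.18×10⁻⁷ J.

-4.18×10⁻⁷ J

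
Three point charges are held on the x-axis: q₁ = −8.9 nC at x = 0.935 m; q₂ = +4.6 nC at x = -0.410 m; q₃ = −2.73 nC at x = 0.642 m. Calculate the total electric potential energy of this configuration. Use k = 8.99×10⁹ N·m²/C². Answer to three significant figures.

The work to assemble the configuration equals its total potential energy, U = Σ kqᵢqⱼ/rᵢⱼ over all pairs.
Pair separations: r₁₂ = 1.34 m, r₁₃ = 0.293 m, r₂₃ = 1.05 m.
U = (-2.74×10⁻⁷) + (7.45×10⁻⁷) + (-1.07×10⁻⁷) = 3.65×10⁻⁷ J.

3.65×10⁻⁷ J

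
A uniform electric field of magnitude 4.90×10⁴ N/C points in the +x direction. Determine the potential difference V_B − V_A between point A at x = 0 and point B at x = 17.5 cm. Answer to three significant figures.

-8580 V

In a uniform field, potential decreases in the direction of E: V_B − V_A = −E·Δx.
V_B − V_A = −(4.90×10⁴ V/m)(0.175 m) = -8580 V.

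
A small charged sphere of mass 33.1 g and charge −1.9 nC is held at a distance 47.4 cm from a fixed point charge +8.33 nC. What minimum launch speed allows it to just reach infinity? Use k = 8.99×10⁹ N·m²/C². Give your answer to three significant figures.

To just escape, total mechanical energy must reach zero at infinity: ½mv²_min + U = 0, so ½mv²_min = −U = |kQq|/r.
|U| = |kQq|/r = (8.99×10⁹ N·m²/C²)(8.33×10⁻⁹)(1.90×10⁻⁹)/(0.474) = 3.00×10⁻⁷ J.
v_min = √(2|U|/m) = √(2·3.00×10⁻⁷/0.0331) = 4.26×10⁻³ m/s.

4.26×10⁻³ m/s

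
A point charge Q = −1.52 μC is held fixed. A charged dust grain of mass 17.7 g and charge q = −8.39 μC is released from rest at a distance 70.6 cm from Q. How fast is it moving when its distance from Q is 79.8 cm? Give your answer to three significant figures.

Only the electrostatic force acts, so mechanical energy is conserved: ½mv² = U₁ − U₂ = kQq(1/r₁ − 1/r₂).
U₁ − U₂ = (8.99×10⁹ N·m²/C²)(-1.52×10⁻⁶ C)(-8.39×10⁻⁶ C)(1/0.706 − 1/0.798) = 0.0187 J.
v = √(2·0.0187/0.0177) = 1.45 m/s.

1.45 m/s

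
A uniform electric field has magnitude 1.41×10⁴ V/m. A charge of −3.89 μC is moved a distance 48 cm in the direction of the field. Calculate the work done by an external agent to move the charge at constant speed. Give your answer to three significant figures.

0.0263 J

The potential change for a displacement 48 cm in the direction of the field is ΔV = −Ed = -6770 V.
W_ext = qΔV = 0.0263 J.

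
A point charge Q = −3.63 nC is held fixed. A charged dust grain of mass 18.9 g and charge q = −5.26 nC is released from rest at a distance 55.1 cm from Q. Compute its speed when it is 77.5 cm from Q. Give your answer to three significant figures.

Only the electrostatic force acts, so mechanical energy is conserved: ½mv² = U₁ − U₂ = kQq(1/r₁ − 1/r₂).
U₁ − U₂ = (8.99×10⁹ N·m²/C²)(-3.63×10⁻⁹ C)(-5.26×10⁻⁹ C)(1/0.551 − 1/0.775) = 9.00×10⁻⁸ J.
v = √(2·9.00×10⁻⁸/0.0189) = 3.09×10⁻³ m/s.

3.09×10⁻³ m/s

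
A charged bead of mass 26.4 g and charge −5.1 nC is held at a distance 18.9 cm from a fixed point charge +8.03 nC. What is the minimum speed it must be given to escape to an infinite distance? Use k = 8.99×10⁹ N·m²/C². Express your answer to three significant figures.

To just escape, total mechanical energy must reach zero at infinity: ½mv²_min + U = 0, so ½mv²_min = −U = |kQq|/r.
|U| = |kQq|/r = (8.99×10⁹ N·m²/C²)(8.03×10⁻⁹)(5.10×10⁻⁹)/(0.189) = 1.95×10⁻⁶ J.
v_min = √(2|U|/m) = √(2·1.95×10⁻⁶/0.0264) = 0.0121 m/s.

0.0121 m/s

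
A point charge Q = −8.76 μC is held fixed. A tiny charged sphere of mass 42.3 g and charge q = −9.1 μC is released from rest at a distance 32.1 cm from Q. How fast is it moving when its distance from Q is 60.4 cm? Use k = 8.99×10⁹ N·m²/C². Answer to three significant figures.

Only the electrostatic force acts, so mechanical energy is conserved: ½mv² = U₁ − U₂ = kQq(1/r₁ − 1/r₂).
U₁ − U₂ = (8.99×10⁹ N·m²/C²)(-8.76×10⁻⁶ C)(-9.10×10⁻⁶ C)(1/0.321 − 1/0.604) = 1.05 J.
v = √(2·1.05/0.0423) = 7.03 m/s.

7.03 m/s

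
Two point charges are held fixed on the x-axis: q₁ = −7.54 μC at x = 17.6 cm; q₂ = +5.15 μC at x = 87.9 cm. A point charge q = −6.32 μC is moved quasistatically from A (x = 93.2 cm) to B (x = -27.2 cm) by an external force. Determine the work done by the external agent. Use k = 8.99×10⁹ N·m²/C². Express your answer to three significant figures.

For quasistatic motion the external work equals the change in potential energy: W_ext = qΔV = q(V_B − V_A).
At A: distances to the source charges are 0.756 m, 0.0530 m; V_A = Σ kqᵢ/rᵢ = 7.84×10⁵ V.
At B: distances to the source charges are 0.448 m, 1.15 m; V_B = Σ kqᵢ/rᵢ = -1.11×10⁵ V.
ΔV = V_B − V_A = -8.95×10⁵ V.
W_ext = qΔV = (-6.32×10⁻⁶ C)(-8.95×10⁵ V) = 5.66 J.

5.66 J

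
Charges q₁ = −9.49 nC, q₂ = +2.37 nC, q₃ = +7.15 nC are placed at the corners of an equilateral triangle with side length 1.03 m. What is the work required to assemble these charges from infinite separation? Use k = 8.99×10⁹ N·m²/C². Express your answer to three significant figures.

The work to assemble the configuration equals its total potential energy, U = Σ kqᵢqⱼ/rᵢⱼ over all pairs.
All three pair separations equal the side length, 1.03 m.
U = (-1.96×10⁻⁷) + (-5.92×10⁻⁷) + (1.48×10⁻⁷) = -6.41×10⁻⁷ J.

-6.41×10⁻⁷ J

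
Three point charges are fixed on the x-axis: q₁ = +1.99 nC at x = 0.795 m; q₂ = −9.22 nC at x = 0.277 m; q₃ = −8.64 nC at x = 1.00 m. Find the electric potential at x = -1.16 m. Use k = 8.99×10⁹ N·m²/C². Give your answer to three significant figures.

The total potential is the scalar sum of each charge's contribution, V = Σ kqᵢ/rᵢ.
Distances from the field point to each charge: r₁ = 1.96 m, r₂ = 1.44 m, r₃ = 2.16 m.
V = k[(1.99×10⁻⁹)/(1.96) + (-9.22×10⁻⁹)/(1.44) + (-8.64×10⁻⁹)/(2.16)] = -84.5 V.

-84.5 V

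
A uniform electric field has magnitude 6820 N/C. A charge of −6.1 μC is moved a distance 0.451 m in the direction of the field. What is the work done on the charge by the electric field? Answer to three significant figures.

-0.0188 J

The potential change for a displacement 0.451 m in the direction of the field is ΔV = −Ed = -3080 V.
W_field = −qΔV = -0.0188 J.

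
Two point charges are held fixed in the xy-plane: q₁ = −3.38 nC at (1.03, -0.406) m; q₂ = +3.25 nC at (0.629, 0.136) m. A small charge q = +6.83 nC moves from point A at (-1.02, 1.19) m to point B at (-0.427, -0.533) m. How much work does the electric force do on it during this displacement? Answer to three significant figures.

The work done by the electric force is W_field = −ΔU = −q(V_B − V_A) = q(V_A − V_B).
At A: distances to the source charges are 2.60 m, 1.96 m; V_A = Σ kqᵢ/rᵢ = 3.23 V.
At B: distances to the source charges are 1.46 m, 1.25 m; V_B = Σ kqᵢ/rᵢ = 2.60 V.
ΔV = V_B − V_A = -0.637 V.
W_field = −qΔV = −(6.83×10⁻⁹ C)(-0.637 V) = 4.35×10⁻⁹ J.

4.35×10⁻⁹ J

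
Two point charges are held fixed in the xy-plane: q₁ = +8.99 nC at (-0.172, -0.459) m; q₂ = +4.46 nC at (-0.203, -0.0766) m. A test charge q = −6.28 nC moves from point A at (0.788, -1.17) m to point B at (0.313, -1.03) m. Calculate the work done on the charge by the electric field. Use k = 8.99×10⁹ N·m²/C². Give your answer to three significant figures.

The work done by the electric force is W_field = −ΔU = −q(V_B − V_A) = q(V_A − V_B).
At A: distances to the source charges are 1.19 m, 1.48 m; V_A = Σ kqᵢ/rᵢ = 94.8 V.
At B: distances to the source charges are 0.749 m, 1.08 m; V_B = Σ kqᵢ/rᵢ = 145 V.
ΔV = V_B − V_A = 50.0 V.
W_field = −qΔV = −(-6.28×10⁻⁹ C)(50.0 V) = 3.14×10⁻⁷ J.

3.14×10⁻⁷ J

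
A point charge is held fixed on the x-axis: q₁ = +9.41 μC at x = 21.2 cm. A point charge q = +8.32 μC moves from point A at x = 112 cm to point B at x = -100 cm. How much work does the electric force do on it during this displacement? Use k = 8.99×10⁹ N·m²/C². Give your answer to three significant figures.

The work done by the electric force is W_field = −ΔU = −q(V_B − V_A) = q(V_A − V_B).
At A: distance to the source charge is 0.908 m; V_A = kq₁/r = 9.32×10⁴ V.
At B: distance to the source charge is 1.21 m; V_B = kq₁/r = 6.98×10⁴ V.
ΔV = V_B − V_A = -2.34×10⁴ V.
W_field = −qΔV = −(8.32×10⁻⁶ C)(-2.34×10⁴ V) = 0.194 J.

0.194 J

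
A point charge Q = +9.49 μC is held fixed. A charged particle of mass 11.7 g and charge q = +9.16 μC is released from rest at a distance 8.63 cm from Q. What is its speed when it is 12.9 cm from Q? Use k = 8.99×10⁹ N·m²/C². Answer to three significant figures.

22.6 m/s

Only the electrostatic force acts, so mechanical energy is conserved: ½mv² = U₁ − U₂ = kQq(1/r₁ − 1/r₂).
U₁ − U₂ = (8.99×10⁹ N·m²/C²)(9.49×10⁻⁶ C)(9.16×10⁻⁶ C)(1/0.0863 − 1/0.129) = 3.00 J.
v = √(2·3.00/0.0117) = 22.6 m/s.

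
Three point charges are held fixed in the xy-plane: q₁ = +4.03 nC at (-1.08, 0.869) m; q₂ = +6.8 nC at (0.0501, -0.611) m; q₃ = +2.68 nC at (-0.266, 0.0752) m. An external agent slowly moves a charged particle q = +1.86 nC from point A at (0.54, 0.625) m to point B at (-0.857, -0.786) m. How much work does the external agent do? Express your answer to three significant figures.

For quasistatic motion the external work equals the change in potential energy: W_ext = qΔV = q(V_B − V_A).
At A: distances to the source charges are 1.64 m, 1.33 m, 0.976 m; V_A = Σ kqᵢ/rᵢ = 92.8 V.
At B: distances to the source charges are 1.67 m, 0.924 m, 1.04 m; V_B = Σ kqᵢ/rᵢ = 111 V.
ΔV = V_B − V_A = 18.1 V.
W_ext = qΔV = (1.86×10⁻⁹ C)(18.1 V) = 3.38×10⁻⁸ J.

3.38×10⁻⁸ J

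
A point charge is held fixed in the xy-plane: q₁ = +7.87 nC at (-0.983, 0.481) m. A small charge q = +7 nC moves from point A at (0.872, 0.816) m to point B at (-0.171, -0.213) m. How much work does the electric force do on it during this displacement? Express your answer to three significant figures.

-2.01×10⁻⁷ J

The work done by the electric force is W_field = −ΔU = −q(V_B − V_A) = q(V_A − V_B).
At A: distance to the source charge is 1.89 m; V_A = kq₁/r = 37.5 V.
At B: distance to the source charge is 1.07 m; V_B = kq₁/r = 66.2 V.
ΔV = V_B − V_A = 28.7 V.
W_field = −qΔV = −(7.00×10⁻⁹ C)(28.7 V) = -2.01×10⁻⁷ J.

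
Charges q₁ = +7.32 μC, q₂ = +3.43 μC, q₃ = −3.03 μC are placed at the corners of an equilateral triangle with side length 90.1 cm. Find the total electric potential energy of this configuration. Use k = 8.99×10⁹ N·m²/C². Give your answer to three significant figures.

-0.0745 J

The assembly work is the sum of pairwise potential energies, U = Σ_{i<j} kqᵢqⱼ/rᵢⱼ.
All three pair separations equal the side length, 0.901 m.
U = (0.251) + (-0.221) + (-0.104) = -0.0745 J.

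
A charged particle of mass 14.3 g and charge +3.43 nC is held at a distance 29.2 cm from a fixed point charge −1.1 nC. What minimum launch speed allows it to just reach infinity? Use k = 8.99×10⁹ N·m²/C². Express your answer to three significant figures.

To just escape, total mechanical energy must reach zero at infinity: ½mv²_min + U = 0, so ½mv²_min = −U = |kQq|/r.
|U| = |kQq|/r = (8.99×10⁹ N·m²/C²)(1.10×10⁻⁹)(3.43×10⁻⁹)/(0.292) = 1.16×10⁻⁷ J.
v_min = √(2|U|/m) = √(2·1.16×10⁻⁷/0.0143) = 4.03×10⁻³ m/s.

4.03×10⁻³ m/s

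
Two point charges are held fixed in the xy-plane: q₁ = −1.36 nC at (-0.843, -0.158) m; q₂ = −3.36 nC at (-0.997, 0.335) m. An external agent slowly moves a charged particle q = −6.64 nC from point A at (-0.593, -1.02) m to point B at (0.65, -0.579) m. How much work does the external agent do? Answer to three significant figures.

For quasistatic motion the external work equals the change in potential energy: W_ext = qΔV = q(V_B − V_A).
At A: distances to the source charges are 0.898 m, 1.41 m; V_A = Σ kqᵢ/rᵢ = -35.0 V.
At B: distances to the source charges are 1.55 m, 1.88 m; V_B = Σ kqᵢ/rᵢ = -23.9 V.
ΔV = V_B − V_A = 11.1 V.
W_ext = qΔV = (-6.64×10⁻⁹ C)(11.1 V) = -7.35×10⁻⁸ J.

-7.35×10⁻⁸ J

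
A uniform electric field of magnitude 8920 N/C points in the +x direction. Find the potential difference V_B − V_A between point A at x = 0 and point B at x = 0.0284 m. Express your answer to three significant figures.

-253 V

In a uniform field, potential decreases in the direction of E: V_B − V_A = −E·Δx.
V_B − V_A = −(8920 V/m)(0.0284 m) = -253 V.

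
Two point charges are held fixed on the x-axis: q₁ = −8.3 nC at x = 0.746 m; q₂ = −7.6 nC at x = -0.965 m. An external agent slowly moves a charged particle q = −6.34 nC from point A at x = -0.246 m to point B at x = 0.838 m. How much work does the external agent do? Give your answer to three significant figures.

4.30×10⁻⁶ J

For quasistatic motion the external work equals the change in potential energy: W_ext = qΔV = q(V_B − V_A).
At A: distances to the source charges are 0.992 m, 0.719 m; V_A = Σ kqᵢ/rᵢ = -170 V.
At B: distances to the source charges are 0.0920 m, 1.80 m; V_B = Σ kqᵢ/rᵢ = -849 V.
ΔV = V_B − V_A = -679 V.
W_ext = qΔV = (-6.34×10⁻⁹ C)(-679 V) = 4.30×10⁻⁶ J.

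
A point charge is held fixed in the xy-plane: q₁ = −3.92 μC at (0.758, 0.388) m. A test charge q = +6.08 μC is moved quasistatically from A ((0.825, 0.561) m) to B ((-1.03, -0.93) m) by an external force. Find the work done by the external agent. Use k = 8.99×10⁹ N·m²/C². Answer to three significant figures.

1.06 J

For quasistatic motion the external work equals the change in potential energy: W_ext = qΔV = q(V_B − V_A).
At A: distance to the source charge is 0.186 m; V_A = kq₁/r = -1.90×10⁵ V.
At B: distance to the source charge is 2.22 m; V_B = kq₁/r = -1.59×10⁴ V.
ΔV = V_B − V_A = 1.74×10⁵ V.
W_ext = qΔV = (6.08×10⁻⁶ C)(1.74×10⁵ V) = 1.06 J.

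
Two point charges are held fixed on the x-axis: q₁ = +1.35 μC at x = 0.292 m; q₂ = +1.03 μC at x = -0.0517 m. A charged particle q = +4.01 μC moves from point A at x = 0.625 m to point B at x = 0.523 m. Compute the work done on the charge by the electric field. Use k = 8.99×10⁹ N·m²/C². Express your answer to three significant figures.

-0.0743 J

The work done by the electric force is W_field = −ΔU = −q(V_B − V_A) = q(V_A − V_B).
At A: distances to the source charges are 0.333 m, 0.677 m; V_A = Σ kqᵢ/rᵢ = 5.01×10⁴ V.
At B: distances to the source charges are 0.231 m, 0.575 m; V_B = Σ kqᵢ/rᵢ = 6.87×10⁴ V.
ΔV = V_B − V_A = 1.85×10⁴ V.
W_field = −qΔV = −(4.01×10⁻⁶ C)(1.85×10⁴ V) = -0.0743 J.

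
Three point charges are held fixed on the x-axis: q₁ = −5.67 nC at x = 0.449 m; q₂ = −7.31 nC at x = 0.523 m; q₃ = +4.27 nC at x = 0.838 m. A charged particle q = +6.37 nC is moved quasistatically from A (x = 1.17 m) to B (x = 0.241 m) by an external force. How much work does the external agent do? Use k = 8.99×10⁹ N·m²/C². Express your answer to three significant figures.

For quasistatic motion the external work equals the change in potential energy: W_ext = qΔV = q(V_B − V_A).
At A: distances to the source charges are 0.721 m, 0.647 m, 0.332 m; V_A = Σ kqᵢ/rᵢ = -56.6 V.
At B: distances to the source charges are 0.208 m, 0.282 m, 0.597 m; V_B = Σ kqᵢ/rᵢ = -414 V.
ΔV = V_B − V_A = -357 V.
W_ext = qΔV = (6.37×10⁻⁹ C)(-357 V) = -2.28×10⁻⁶ J.

-2.28×10⁻⁶ J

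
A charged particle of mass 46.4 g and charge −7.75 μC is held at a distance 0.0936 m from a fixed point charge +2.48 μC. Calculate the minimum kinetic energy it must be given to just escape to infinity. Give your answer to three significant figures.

1.85 J

To just escape, total mechanical energy must reach zero at infinity: ½mv²_min + U = 0, so ½mv²_min = −U = |kQq|/r.
|U| = |kQq|/r = (8.99×10⁹ N·m²/C²)(2.48×10⁻⁶)(7.75×10⁻⁶)/(0.0936) = 1.85 J.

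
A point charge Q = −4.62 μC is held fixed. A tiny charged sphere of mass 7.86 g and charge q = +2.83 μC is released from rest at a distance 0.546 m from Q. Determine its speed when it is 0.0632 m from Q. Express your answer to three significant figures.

20.5 m/s

Only the electrostatic force acts, so mechanical energy is conserved: ½mv² = U₁ − U₂ = kQq(1/r₁ − 1/r₂).
U₁ − U₂ = (8.99×10⁹ N·m²/C²)(-4.62×10⁻⁶ C)(2.83×10⁻⁶ C)(1/0.546 − 1/0.0632) = 1.64 J.
v = √(2·1.64/7.86×10⁻³) = 20.5 m/s.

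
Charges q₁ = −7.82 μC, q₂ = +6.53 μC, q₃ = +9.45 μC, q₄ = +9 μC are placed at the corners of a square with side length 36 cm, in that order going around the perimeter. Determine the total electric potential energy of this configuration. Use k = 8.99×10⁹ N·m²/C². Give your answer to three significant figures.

The work to assemble the configuration equals its total potential energy, U = Σ kqᵢqⱼ/rᵢⱼ over all pairs.
The four side pairs have separation 0.360 m and the two diagonal pairs 0.509 m.
Summing all 6 pair terms gives U = 0.365 J.

0.365 J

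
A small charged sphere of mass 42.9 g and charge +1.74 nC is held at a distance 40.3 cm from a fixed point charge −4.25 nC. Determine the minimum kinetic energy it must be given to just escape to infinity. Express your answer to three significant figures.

To just escape, total mechanical energy must reach zero at infinity: ½mv²_min + U = 0, so ½mv²_min = −U = |kQq|/r.
|U| = |kQq|/r = (8.99×10⁹ N·m²/C²)(4.25×10⁻⁹)(1.74×10⁻⁹)/(0.403) = 1.65×10⁻⁷ J.

1.65×10⁻⁷ J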